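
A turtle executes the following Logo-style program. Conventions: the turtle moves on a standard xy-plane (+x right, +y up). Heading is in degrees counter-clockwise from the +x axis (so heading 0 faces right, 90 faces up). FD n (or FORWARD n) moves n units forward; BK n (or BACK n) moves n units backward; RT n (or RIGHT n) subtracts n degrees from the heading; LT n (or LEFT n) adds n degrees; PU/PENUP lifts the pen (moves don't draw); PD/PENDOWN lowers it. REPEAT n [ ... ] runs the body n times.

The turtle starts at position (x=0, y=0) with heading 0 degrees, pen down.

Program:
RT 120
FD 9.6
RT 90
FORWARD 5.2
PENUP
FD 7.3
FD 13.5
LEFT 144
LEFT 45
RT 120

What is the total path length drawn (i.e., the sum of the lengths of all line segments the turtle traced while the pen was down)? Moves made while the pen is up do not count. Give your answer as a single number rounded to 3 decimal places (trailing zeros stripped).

Executing turtle program step by step:
Start: pos=(0,0), heading=0, pen down
RT 120: heading 0 -> 240
FD 9.6: (0,0) -> (-4.8,-8.314) [heading=240, draw]
RT 90: heading 240 -> 150
FD 5.2: (-4.8,-8.314) -> (-9.303,-5.714) [heading=150, draw]
PU: pen up
FD 7.3: (-9.303,-5.714) -> (-15.625,-2.064) [heading=150, move]
FD 13.5: (-15.625,-2.064) -> (-27.317,4.686) [heading=150, move]
LT 144: heading 150 -> 294
LT 45: heading 294 -> 339
RT 120: heading 339 -> 219
Final: pos=(-27.317,4.686), heading=219, 2 segment(s) drawn

Segment lengths:
  seg 1: (0,0) -> (-4.8,-8.314), length = 9.6
  seg 2: (-4.8,-8.314) -> (-9.303,-5.714), length = 5.2
Total = 14.8

Answer: 14.8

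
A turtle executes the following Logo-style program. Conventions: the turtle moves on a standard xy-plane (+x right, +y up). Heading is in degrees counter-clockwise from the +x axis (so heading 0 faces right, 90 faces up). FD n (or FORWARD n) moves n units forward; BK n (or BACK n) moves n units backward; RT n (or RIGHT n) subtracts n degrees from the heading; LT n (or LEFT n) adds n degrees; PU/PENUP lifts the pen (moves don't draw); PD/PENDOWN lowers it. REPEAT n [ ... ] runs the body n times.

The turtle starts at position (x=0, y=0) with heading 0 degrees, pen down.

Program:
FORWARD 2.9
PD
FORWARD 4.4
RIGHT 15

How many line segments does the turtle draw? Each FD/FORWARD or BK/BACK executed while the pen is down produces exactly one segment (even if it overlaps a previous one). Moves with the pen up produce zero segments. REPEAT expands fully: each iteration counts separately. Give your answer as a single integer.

Answer: 2

Derivation:
Executing turtle program step by step:
Start: pos=(0,0), heading=0, pen down
FD 2.9: (0,0) -> (2.9,0) [heading=0, draw]
PD: pen down
FD 4.4: (2.9,0) -> (7.3,0) [heading=0, draw]
RT 15: heading 0 -> 345
Final: pos=(7.3,0), heading=345, 2 segment(s) drawn
Segments drawn: 2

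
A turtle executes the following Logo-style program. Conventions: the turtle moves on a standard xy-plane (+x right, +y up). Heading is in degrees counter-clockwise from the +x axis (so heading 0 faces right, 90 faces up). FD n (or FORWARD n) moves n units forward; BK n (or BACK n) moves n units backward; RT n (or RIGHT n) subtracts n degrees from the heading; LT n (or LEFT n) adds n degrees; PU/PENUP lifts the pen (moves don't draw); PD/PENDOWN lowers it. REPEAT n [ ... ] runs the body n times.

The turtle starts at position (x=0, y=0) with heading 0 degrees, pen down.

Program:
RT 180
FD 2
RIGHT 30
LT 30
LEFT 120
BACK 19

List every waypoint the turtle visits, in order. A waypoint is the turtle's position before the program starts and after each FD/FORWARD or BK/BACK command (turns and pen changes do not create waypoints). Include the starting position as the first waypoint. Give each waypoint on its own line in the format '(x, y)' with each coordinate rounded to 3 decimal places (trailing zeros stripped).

Answer: (0, 0)
(-2, 0)
(-11.5, 16.454)

Derivation:
Executing turtle program step by step:
Start: pos=(0,0), heading=0, pen down
RT 180: heading 0 -> 180
FD 2: (0,0) -> (-2,0) [heading=180, draw]
RT 30: heading 180 -> 150
LT 30: heading 150 -> 180
LT 120: heading 180 -> 300
BK 19: (-2,0) -> (-11.5,16.454) [heading=300, draw]
Final: pos=(-11.5,16.454), heading=300, 2 segment(s) drawn
Waypoints (3 total):
(0, 0)
(-2, 0)
(-11.5, 16.454)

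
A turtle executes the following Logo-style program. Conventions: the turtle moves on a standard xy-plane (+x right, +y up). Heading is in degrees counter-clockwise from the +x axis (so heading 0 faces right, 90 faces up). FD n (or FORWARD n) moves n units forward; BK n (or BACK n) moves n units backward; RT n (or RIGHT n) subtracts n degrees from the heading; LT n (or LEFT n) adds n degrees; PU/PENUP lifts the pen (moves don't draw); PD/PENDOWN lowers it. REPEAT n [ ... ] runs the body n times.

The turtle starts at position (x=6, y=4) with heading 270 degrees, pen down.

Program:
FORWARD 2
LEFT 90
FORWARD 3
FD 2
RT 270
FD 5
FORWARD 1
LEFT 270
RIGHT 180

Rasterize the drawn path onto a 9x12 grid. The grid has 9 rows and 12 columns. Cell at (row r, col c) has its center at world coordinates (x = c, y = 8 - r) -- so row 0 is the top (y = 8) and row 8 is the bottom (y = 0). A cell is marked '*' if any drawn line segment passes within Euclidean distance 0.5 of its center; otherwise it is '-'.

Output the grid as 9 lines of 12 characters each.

Segment 0: (6,4) -> (6,2)
Segment 1: (6,2) -> (9,2)
Segment 2: (9,2) -> (11,2)
Segment 3: (11,2) -> (11,7)
Segment 4: (11,7) -> (11,8)

Answer: -----------*
-----------*
-----------*
-----------*
------*----*
------*----*
------******
------------
------------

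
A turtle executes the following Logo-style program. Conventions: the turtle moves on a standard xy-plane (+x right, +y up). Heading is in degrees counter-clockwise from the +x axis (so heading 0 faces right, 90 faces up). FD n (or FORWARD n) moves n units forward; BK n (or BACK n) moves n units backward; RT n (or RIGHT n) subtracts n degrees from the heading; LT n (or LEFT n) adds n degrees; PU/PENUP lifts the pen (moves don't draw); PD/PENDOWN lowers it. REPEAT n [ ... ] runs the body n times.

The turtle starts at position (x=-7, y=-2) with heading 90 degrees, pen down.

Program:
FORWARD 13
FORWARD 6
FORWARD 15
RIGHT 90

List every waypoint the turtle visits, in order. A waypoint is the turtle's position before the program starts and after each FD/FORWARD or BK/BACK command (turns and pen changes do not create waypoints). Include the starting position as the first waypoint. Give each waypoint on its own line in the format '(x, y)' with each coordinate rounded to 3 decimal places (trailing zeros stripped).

Executing turtle program step by step:
Start: pos=(-7,-2), heading=90, pen down
FD 13: (-7,-2) -> (-7,11) [heading=90, draw]
FD 6: (-7,11) -> (-7,17) [heading=90, draw]
FD 15: (-7,17) -> (-7,32) [heading=90, draw]
RT 90: heading 90 -> 0
Final: pos=(-7,32), heading=0, 3 segment(s) drawn
Waypoints (4 total):
(-7, -2)
(-7, 11)
(-7, 17)
(-7, 32)

Answer: (-7, -2)
(-7, 11)
(-7, 17)
(-7, 32)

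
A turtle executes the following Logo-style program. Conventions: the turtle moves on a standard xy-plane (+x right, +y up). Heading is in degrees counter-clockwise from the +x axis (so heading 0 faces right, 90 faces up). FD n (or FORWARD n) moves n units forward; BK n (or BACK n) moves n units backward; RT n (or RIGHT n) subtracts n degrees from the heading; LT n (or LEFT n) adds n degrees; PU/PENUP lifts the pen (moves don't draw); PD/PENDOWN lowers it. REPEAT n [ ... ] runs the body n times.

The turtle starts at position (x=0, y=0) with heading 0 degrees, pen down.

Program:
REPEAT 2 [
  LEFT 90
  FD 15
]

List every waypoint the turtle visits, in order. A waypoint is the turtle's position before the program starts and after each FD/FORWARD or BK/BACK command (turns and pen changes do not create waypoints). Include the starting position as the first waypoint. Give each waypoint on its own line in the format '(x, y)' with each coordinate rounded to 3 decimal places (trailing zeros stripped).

Answer: (0, 0)
(0, 15)
(-15, 15)

Derivation:
Executing turtle program step by step:
Start: pos=(0,0), heading=0, pen down
REPEAT 2 [
  -- iteration 1/2 --
  LT 90: heading 0 -> 90
  FD 15: (0,0) -> (0,15) [heading=90, draw]
  -- iteration 2/2 --
  LT 90: heading 90 -> 180
  FD 15: (0,15) -> (-15,15) [heading=180, draw]
]
Final: pos=(-15,15), heading=180, 2 segment(s) drawn
Waypoints (3 total):
(0, 0)
(0, 15)
(-15, 15)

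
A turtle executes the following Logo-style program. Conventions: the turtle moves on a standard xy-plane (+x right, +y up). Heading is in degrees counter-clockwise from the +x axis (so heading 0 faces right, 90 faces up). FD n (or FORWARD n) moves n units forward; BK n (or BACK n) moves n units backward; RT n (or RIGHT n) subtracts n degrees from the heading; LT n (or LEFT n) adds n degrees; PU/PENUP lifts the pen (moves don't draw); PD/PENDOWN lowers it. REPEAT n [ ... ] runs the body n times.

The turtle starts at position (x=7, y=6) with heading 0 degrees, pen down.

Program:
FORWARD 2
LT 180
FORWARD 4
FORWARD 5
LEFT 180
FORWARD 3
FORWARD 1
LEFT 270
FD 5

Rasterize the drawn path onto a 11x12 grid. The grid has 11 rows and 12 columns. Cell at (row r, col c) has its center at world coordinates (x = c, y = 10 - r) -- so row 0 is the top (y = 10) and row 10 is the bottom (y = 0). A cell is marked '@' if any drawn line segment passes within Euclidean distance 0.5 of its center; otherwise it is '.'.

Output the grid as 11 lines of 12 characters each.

Segment 0: (7,6) -> (9,6)
Segment 1: (9,6) -> (5,6)
Segment 2: (5,6) -> (0,6)
Segment 3: (0,6) -> (3,6)
Segment 4: (3,6) -> (4,6)
Segment 5: (4,6) -> (4,1)

Answer: ............
............
............
............
@@@@@@@@@@..
....@.......
....@.......
....@.......
....@.......
....@.......
............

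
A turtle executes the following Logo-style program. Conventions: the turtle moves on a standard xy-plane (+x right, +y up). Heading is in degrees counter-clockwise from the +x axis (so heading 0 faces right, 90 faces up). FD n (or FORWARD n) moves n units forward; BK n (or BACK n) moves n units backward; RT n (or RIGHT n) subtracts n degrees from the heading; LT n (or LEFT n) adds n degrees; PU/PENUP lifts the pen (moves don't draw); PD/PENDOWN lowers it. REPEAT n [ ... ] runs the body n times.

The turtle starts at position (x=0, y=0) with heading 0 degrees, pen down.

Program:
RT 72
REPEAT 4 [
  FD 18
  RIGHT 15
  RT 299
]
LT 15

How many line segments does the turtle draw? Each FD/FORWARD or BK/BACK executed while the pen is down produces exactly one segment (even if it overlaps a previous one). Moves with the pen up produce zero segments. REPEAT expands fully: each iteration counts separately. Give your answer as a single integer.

Executing turtle program step by step:
Start: pos=(0,0), heading=0, pen down
RT 72: heading 0 -> 288
REPEAT 4 [
  -- iteration 1/4 --
  FD 18: (0,0) -> (5.562,-17.119) [heading=288, draw]
  RT 15: heading 288 -> 273
  RT 299: heading 273 -> 334
  -- iteration 2/4 --
  FD 18: (5.562,-17.119) -> (21.741,-25.01) [heading=334, draw]
  RT 15: heading 334 -> 319
  RT 299: heading 319 -> 20
  -- iteration 3/4 --
  FD 18: (21.741,-25.01) -> (38.655,-18.853) [heading=20, draw]
  RT 15: heading 20 -> 5
  RT 299: heading 5 -> 66
  -- iteration 4/4 --
  FD 18: (38.655,-18.853) -> (45.976,-2.41) [heading=66, draw]
  RT 15: heading 66 -> 51
  RT 299: heading 51 -> 112
]
LT 15: heading 112 -> 127
Final: pos=(45.976,-2.41), heading=127, 4 segment(s) drawn
Segments drawn: 4

Answer: 4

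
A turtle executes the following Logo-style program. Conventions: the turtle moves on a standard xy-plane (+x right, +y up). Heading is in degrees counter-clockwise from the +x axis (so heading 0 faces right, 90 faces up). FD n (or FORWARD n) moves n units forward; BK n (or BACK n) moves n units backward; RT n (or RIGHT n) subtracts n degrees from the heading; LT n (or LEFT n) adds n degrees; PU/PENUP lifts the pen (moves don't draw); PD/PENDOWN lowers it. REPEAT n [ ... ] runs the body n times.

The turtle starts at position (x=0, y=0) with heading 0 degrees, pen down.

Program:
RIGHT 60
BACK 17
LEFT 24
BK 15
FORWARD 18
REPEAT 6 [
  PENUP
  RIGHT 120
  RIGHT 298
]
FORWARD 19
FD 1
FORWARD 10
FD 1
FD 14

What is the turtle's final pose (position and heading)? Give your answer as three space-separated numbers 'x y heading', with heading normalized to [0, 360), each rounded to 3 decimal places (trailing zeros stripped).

Executing turtle program step by step:
Start: pos=(0,0), heading=0, pen down
RT 60: heading 0 -> 300
BK 17: (0,0) -> (-8.5,14.722) [heading=300, draw]
LT 24: heading 300 -> 324
BK 15: (-8.5,14.722) -> (-20.635,23.539) [heading=324, draw]
FD 18: (-20.635,23.539) -> (-6.073,12.959) [heading=324, draw]
REPEAT 6 [
  -- iteration 1/6 --
  PU: pen up
  RT 120: heading 324 -> 204
  RT 298: heading 204 -> 266
  -- iteration 2/6 --
  PU: pen up
  RT 120: heading 266 -> 146
  RT 298: heading 146 -> 208
  -- iteration 3/6 --
  PU: pen up
  RT 120: heading 208 -> 88
  RT 298: heading 88 -> 150
  -- iteration 4/6 --
  PU: pen up
  RT 120: heading 150 -> 30
  RT 298: heading 30 -> 92
  -- iteration 5/6 --
  PU: pen up
  RT 120: heading 92 -> 332
  RT 298: heading 332 -> 34
  -- iteration 6/6 --
  PU: pen up
  RT 120: heading 34 -> 274
  RT 298: heading 274 -> 336
]
FD 19: (-6.073,12.959) -> (11.284,5.231) [heading=336, move]
FD 1: (11.284,5.231) -> (12.198,4.824) [heading=336, move]
FD 10: (12.198,4.824) -> (21.333,0.757) [heading=336, move]
FD 1: (21.333,0.757) -> (22.247,0.35) [heading=336, move]
FD 14: (22.247,0.35) -> (35.037,-5.344) [heading=336, move]
Final: pos=(35.037,-5.344), heading=336, 3 segment(s) drawn

Answer: 35.037 -5.344 336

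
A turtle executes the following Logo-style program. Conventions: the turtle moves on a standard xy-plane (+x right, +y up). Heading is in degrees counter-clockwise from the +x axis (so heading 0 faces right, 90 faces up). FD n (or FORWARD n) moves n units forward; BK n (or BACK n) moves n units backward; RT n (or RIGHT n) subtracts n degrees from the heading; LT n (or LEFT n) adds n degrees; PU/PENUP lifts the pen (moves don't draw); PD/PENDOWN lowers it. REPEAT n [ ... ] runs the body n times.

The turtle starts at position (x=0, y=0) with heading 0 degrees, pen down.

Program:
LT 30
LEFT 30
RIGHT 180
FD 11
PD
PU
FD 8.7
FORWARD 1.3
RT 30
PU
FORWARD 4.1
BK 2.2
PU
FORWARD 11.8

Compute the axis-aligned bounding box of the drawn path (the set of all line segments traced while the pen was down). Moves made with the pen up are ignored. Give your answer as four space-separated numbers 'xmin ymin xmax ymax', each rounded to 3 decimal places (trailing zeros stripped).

Answer: -5.5 -9.526 0 0

Derivation:
Executing turtle program step by step:
Start: pos=(0,0), heading=0, pen down
LT 30: heading 0 -> 30
LT 30: heading 30 -> 60
RT 180: heading 60 -> 240
FD 11: (0,0) -> (-5.5,-9.526) [heading=240, draw]
PD: pen down
PU: pen up
FD 8.7: (-5.5,-9.526) -> (-9.85,-17.061) [heading=240, move]
FD 1.3: (-9.85,-17.061) -> (-10.5,-18.187) [heading=240, move]
RT 30: heading 240 -> 210
PU: pen up
FD 4.1: (-10.5,-18.187) -> (-14.051,-20.237) [heading=210, move]
BK 2.2: (-14.051,-20.237) -> (-12.145,-19.137) [heading=210, move]
PU: pen up
FD 11.8: (-12.145,-19.137) -> (-22.365,-25.037) [heading=210, move]
Final: pos=(-22.365,-25.037), heading=210, 1 segment(s) drawn

Segment endpoints: x in {-5.5, 0}, y in {-9.526, 0}
xmin=-5.5, ymin=-9.526, xmax=0, ymax=0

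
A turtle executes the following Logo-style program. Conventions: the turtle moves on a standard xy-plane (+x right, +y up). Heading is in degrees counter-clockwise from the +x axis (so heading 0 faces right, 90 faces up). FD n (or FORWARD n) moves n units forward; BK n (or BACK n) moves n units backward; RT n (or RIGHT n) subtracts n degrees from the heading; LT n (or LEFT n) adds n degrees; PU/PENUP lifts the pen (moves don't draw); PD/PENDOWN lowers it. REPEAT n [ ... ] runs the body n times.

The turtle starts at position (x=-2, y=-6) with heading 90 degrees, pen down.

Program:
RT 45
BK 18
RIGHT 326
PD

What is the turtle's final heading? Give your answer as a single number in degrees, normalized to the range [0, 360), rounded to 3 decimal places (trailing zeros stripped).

Answer: 79

Derivation:
Executing turtle program step by step:
Start: pos=(-2,-6), heading=90, pen down
RT 45: heading 90 -> 45
BK 18: (-2,-6) -> (-14.728,-18.728) [heading=45, draw]
RT 326: heading 45 -> 79
PD: pen down
Final: pos=(-14.728,-18.728), heading=79, 1 segment(s) drawn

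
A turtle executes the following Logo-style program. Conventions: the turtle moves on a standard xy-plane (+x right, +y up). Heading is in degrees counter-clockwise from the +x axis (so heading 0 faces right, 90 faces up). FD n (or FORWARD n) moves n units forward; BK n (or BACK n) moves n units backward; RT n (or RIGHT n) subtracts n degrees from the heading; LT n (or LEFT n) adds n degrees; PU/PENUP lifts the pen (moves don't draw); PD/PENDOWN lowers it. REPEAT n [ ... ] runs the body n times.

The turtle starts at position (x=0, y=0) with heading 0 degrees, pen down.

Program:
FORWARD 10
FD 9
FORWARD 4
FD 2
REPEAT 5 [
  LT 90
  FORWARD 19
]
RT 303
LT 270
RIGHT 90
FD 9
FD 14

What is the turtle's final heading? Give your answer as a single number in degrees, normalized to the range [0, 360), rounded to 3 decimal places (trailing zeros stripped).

Executing turtle program step by step:
Start: pos=(0,0), heading=0, pen down
FD 10: (0,0) -> (10,0) [heading=0, draw]
FD 9: (10,0) -> (19,0) [heading=0, draw]
FD 4: (19,0) -> (23,0) [heading=0, draw]
FD 2: (23,0) -> (25,0) [heading=0, draw]
REPEAT 5 [
  -- iteration 1/5 --
  LT 90: heading 0 -> 90
  FD 19: (25,0) -> (25,19) [heading=90, draw]
  -- iteration 2/5 --
  LT 90: heading 90 -> 180
  FD 19: (25,19) -> (6,19) [heading=180, draw]
  -- iteration 3/5 --
  LT 90: heading 180 -> 270
  FD 19: (6,19) -> (6,0) [heading=270, draw]
  -- iteration 4/5 --
  LT 90: heading 270 -> 0
  FD 19: (6,0) -> (25,0) [heading=0, draw]
  -- iteration 5/5 --
  LT 90: heading 0 -> 90
  FD 19: (25,0) -> (25,19) [heading=90, draw]
]
RT 303: heading 90 -> 147
LT 270: heading 147 -> 57
RT 90: heading 57 -> 327
FD 9: (25,19) -> (32.548,14.098) [heading=327, draw]
FD 14: (32.548,14.098) -> (44.289,6.473) [heading=327, draw]
Final: pos=(44.289,6.473), heading=327, 11 segment(s) drawn

Answer: 327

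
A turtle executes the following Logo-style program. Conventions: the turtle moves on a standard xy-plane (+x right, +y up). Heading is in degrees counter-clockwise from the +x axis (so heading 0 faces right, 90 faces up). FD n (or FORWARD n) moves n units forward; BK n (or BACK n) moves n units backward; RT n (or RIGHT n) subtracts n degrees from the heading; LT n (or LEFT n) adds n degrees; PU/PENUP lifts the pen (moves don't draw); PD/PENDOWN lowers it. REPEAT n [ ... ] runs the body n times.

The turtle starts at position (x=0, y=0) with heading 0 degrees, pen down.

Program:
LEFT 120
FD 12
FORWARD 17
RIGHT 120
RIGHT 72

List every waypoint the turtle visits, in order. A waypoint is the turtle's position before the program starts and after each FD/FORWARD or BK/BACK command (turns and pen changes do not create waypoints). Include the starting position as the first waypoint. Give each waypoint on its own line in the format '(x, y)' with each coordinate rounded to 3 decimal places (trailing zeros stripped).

Answer: (0, 0)
(-6, 10.392)
(-14.5, 25.115)

Derivation:
Executing turtle program step by step:
Start: pos=(0,0), heading=0, pen down
LT 120: heading 0 -> 120
FD 12: (0,0) -> (-6,10.392) [heading=120, draw]
FD 17: (-6,10.392) -> (-14.5,25.115) [heading=120, draw]
RT 120: heading 120 -> 0
RT 72: heading 0 -> 288
Final: pos=(-14.5,25.115), heading=288, 2 segment(s) drawn
Waypoints (3 total):
(0, 0)
(-6, 10.392)
(-14.5, 25.115)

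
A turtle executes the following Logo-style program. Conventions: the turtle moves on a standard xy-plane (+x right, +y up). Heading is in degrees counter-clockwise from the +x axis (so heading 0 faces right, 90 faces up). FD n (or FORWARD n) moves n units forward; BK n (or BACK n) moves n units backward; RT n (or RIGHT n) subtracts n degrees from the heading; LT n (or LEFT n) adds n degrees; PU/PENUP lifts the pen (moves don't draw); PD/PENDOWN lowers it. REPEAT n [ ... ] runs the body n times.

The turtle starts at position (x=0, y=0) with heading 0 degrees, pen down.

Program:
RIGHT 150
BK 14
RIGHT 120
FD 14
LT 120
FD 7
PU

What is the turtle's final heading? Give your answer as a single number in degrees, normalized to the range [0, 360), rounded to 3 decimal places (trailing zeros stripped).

Answer: 210

Derivation:
Executing turtle program step by step:
Start: pos=(0,0), heading=0, pen down
RT 150: heading 0 -> 210
BK 14: (0,0) -> (12.124,7) [heading=210, draw]
RT 120: heading 210 -> 90
FD 14: (12.124,7) -> (12.124,21) [heading=90, draw]
LT 120: heading 90 -> 210
FD 7: (12.124,21) -> (6.062,17.5) [heading=210, draw]
PU: pen up
Final: pos=(6.062,17.5), heading=210, 3 segment(s) drawn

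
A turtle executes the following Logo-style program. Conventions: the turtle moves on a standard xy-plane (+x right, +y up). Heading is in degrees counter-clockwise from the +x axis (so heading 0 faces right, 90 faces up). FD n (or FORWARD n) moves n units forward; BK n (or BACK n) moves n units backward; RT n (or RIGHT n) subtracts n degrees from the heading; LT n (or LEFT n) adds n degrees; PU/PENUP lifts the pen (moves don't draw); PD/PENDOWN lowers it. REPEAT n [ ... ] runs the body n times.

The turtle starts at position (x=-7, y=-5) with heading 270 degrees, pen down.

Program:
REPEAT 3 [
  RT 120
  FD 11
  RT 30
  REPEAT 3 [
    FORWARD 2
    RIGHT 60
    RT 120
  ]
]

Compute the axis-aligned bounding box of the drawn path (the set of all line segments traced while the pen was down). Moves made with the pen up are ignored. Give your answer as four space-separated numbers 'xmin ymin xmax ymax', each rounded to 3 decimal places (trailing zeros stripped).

Answer: -41.785 -5 -7 3.232

Derivation:
Executing turtle program step by step:
Start: pos=(-7,-5), heading=270, pen down
REPEAT 3 [
  -- iteration 1/3 --
  RT 120: heading 270 -> 150
  FD 11: (-7,-5) -> (-16.526,0.5) [heading=150, draw]
  RT 30: heading 150 -> 120
  REPEAT 3 [
    -- iteration 1/3 --
    FD 2: (-16.526,0.5) -> (-17.526,2.232) [heading=120, draw]
    RT 60: heading 120 -> 60
    RT 120: heading 60 -> 300
    -- iteration 2/3 --
    FD 2: (-17.526,2.232) -> (-16.526,0.5) [heading=300, draw]
    RT 60: heading 300 -> 240
    RT 120: heading 240 -> 120
    -- iteration 3/3 --
    FD 2: (-16.526,0.5) -> (-17.526,2.232) [heading=120, draw]
    RT 60: heading 120 -> 60
    RT 120: heading 60 -> 300
  ]
  -- iteration 2/3 --
  RT 120: heading 300 -> 180
  FD 11: (-17.526,2.232) -> (-28.526,2.232) [heading=180, draw]
  RT 30: heading 180 -> 150
  REPEAT 3 [
    -- iteration 1/3 --
    FD 2: (-28.526,2.232) -> (-30.258,3.232) [heading=150, draw]
    RT 60: heading 150 -> 90
    RT 120: heading 90 -> 330
    -- iteration 2/3 --
    FD 2: (-30.258,3.232) -> (-28.526,2.232) [heading=330, draw]
    RT 60: heading 330 -> 270
    RT 120: heading 270 -> 150
    -- iteration 3/3 --
    FD 2: (-28.526,2.232) -> (-30.258,3.232) [heading=150, draw]
    RT 60: heading 150 -> 90
    RT 120: heading 90 -> 330
  ]
  -- iteration 3/3 --
  RT 120: heading 330 -> 210
  FD 11: (-30.258,3.232) -> (-39.785,-2.268) [heading=210, draw]
  RT 30: heading 210 -> 180
  REPEAT 3 [
    -- iteration 1/3 --
    FD 2: (-39.785,-2.268) -> (-41.785,-2.268) [heading=180, draw]
    RT 60: heading 180 -> 120
    RT 120: heading 120 -> 0
    -- iteration 2/3 --
    FD 2: (-41.785,-2.268) -> (-39.785,-2.268) [heading=0, draw]
    RT 60: heading 0 -> 300
    RT 120: heading 300 -> 180
    -- iteration 3/3 --
    FD 2: (-39.785,-2.268) -> (-41.785,-2.268) [heading=180, draw]
    RT 60: heading 180 -> 120
    RT 120: heading 120 -> 0
  ]
]
Final: pos=(-41.785,-2.268), heading=0, 12 segment(s) drawn

Segment endpoints: x in {-41.785, -39.785, -30.258, -28.526, -17.526, -16.526, -7}, y in {-5, -2.268, -2.268, -2.268, 0.5, 0.5, 2.232, 2.232, 2.232, 3.232, 3.232}
xmin=-41.785, ymin=-5, xmax=-7, ymax=3.232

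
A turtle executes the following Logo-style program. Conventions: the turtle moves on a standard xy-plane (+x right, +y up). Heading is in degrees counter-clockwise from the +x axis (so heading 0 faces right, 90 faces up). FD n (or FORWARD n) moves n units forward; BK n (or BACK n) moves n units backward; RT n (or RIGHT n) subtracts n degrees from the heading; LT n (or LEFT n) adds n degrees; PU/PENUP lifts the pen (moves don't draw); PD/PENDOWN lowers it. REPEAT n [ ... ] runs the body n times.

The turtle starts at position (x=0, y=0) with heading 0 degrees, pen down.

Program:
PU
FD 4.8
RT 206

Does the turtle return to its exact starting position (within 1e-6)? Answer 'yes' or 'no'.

Answer: no

Derivation:
Executing turtle program step by step:
Start: pos=(0,0), heading=0, pen down
PU: pen up
FD 4.8: (0,0) -> (4.8,0) [heading=0, move]
RT 206: heading 0 -> 154
Final: pos=(4.8,0), heading=154, 0 segment(s) drawn

Start position: (0, 0)
Final position: (4.8, 0)
Distance = 4.8; >= 1e-6 -> NOT closed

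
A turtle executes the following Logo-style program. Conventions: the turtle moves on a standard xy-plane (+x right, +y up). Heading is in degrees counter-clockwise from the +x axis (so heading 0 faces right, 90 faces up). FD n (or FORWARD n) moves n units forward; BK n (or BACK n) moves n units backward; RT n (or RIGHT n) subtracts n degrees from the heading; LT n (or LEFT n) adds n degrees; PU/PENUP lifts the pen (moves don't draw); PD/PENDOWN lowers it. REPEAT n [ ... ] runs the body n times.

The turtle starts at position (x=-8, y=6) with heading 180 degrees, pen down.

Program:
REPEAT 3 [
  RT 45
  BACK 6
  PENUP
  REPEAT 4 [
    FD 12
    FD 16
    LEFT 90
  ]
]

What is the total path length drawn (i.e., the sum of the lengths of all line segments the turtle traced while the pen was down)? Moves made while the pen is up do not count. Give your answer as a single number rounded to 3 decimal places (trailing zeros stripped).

Answer: 6

Derivation:
Executing turtle program step by step:
Start: pos=(-8,6), heading=180, pen down
REPEAT 3 [
  -- iteration 1/3 --
  RT 45: heading 180 -> 135
  BK 6: (-8,6) -> (-3.757,1.757) [heading=135, draw]
  PU: pen up
  REPEAT 4 [
    -- iteration 1/4 --
    FD 12: (-3.757,1.757) -> (-12.243,10.243) [heading=135, move]
    FD 16: (-12.243,10.243) -> (-23.556,21.556) [heading=135, move]
    LT 90: heading 135 -> 225
    -- iteration 2/4 --
    FD 12: (-23.556,21.556) -> (-32.042,13.071) [heading=225, move]
    FD 16: (-32.042,13.071) -> (-43.355,1.757) [heading=225, move]
    LT 90: heading 225 -> 315
    -- iteration 3/4 --
    FD 12: (-43.355,1.757) -> (-34.87,-6.728) [heading=315, move]
    FD 16: (-34.87,-6.728) -> (-23.556,-18.042) [heading=315, move]
    LT 90: heading 315 -> 45
    -- iteration 4/4 --
    FD 12: (-23.556,-18.042) -> (-15.071,-9.556) [heading=45, move]
    FD 16: (-15.071,-9.556) -> (-3.757,1.757) [heading=45, move]
    LT 90: heading 45 -> 135
  ]
  -- iteration 2/3 --
  RT 45: heading 135 -> 90
  BK 6: (-3.757,1.757) -> (-3.757,-4.243) [heading=90, move]
  PU: pen up
  REPEAT 4 [
    -- iteration 1/4 --
    FD 12: (-3.757,-4.243) -> (-3.757,7.757) [heading=90, move]
    FD 16: (-3.757,7.757) -> (-3.757,23.757) [heading=90, move]
    LT 90: heading 90 -> 180
    -- iteration 2/4 --
    FD 12: (-3.757,23.757) -> (-15.757,23.757) [heading=180, move]
    FD 16: (-15.757,23.757) -> (-31.757,23.757) [heading=180, move]
    LT 90: heading 180 -> 270
    -- iteration 3/4 --
    FD 12: (-31.757,23.757) -> (-31.757,11.757) [heading=270, move]
    FD 16: (-31.757,11.757) -> (-31.757,-4.243) [heading=270, move]
    LT 90: heading 270 -> 0
    -- iteration 4/4 --
    FD 12: (-31.757,-4.243) -> (-19.757,-4.243) [heading=0, move]
    FD 16: (-19.757,-4.243) -> (-3.757,-4.243) [heading=0, move]
    LT 90: heading 0 -> 90
  ]
  -- iteration 3/3 --
  RT 45: heading 90 -> 45
  BK 6: (-3.757,-4.243) -> (-8,-8.485) [heading=45, move]
  PU: pen up
  REPEAT 4 [
    -- iteration 1/4 --
    FD 12: (-8,-8.485) -> (0.485,0) [heading=45, move]
    FD 16: (0.485,0) -> (11.799,11.314) [heading=45, move]
    LT 90: heading 45 -> 135
    -- iteration 2/4 --
    FD 12: (11.799,11.314) -> (3.314,19.799) [heading=135, move]
    FD 16: (3.314,19.799) -> (-8,31.113) [heading=135, move]
    LT 90: heading 135 -> 225
    -- iteration 3/4 --
    FD 12: (-8,31.113) -> (-16.485,22.627) [heading=225, move]
    FD 16: (-16.485,22.627) -> (-27.799,11.314) [heading=225, move]
    LT 90: heading 225 -> 315
    -- iteration 4/4 --
    FD 12: (-27.799,11.314) -> (-19.314,2.828) [heading=315, move]
    FD 16: (-19.314,2.828) -> (-8,-8.485) [heading=315, move]
    LT 90: heading 315 -> 45
  ]
]
Final: pos=(-8,-8.485), heading=45, 1 segment(s) drawn

Segment lengths:
  seg 1: (-8,6) -> (-3.757,1.757), length = 6
Total = 6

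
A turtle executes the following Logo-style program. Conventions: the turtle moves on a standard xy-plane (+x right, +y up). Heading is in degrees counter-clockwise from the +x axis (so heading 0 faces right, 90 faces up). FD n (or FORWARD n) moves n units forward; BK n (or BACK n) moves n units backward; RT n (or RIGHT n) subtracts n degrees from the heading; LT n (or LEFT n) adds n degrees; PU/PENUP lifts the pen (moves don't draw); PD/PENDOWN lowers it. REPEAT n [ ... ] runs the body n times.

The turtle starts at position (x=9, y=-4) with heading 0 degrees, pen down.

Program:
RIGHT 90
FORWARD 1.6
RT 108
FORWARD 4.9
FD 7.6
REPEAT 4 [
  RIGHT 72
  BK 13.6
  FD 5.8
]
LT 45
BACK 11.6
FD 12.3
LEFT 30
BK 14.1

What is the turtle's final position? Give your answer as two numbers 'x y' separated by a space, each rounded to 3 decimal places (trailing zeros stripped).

Executing turtle program step by step:
Start: pos=(9,-4), heading=0, pen down
RT 90: heading 0 -> 270
FD 1.6: (9,-4) -> (9,-5.6) [heading=270, draw]
RT 108: heading 270 -> 162
FD 4.9: (9,-5.6) -> (4.34,-4.086) [heading=162, draw]
FD 7.6: (4.34,-4.086) -> (-2.888,-1.737) [heading=162, draw]
REPEAT 4 [
  -- iteration 1/4 --
  RT 72: heading 162 -> 90
  BK 13.6: (-2.888,-1.737) -> (-2.888,-15.337) [heading=90, draw]
  FD 5.8: (-2.888,-15.337) -> (-2.888,-9.537) [heading=90, draw]
  -- iteration 2/4 --
  RT 72: heading 90 -> 18
  BK 13.6: (-2.888,-9.537) -> (-15.823,-13.74) [heading=18, draw]
  FD 5.8: (-15.823,-13.74) -> (-10.306,-11.948) [heading=18, draw]
  -- iteration 3/4 --
  RT 72: heading 18 -> 306
  BK 13.6: (-10.306,-11.948) -> (-18.3,-0.945) [heading=306, draw]
  FD 5.8: (-18.3,-0.945) -> (-14.891,-5.637) [heading=306, draw]
  -- iteration 4/4 --
  RT 72: heading 306 -> 234
  BK 13.6: (-14.891,-5.637) -> (-6.897,5.365) [heading=234, draw]
  FD 5.8: (-6.897,5.365) -> (-10.306,0.673) [heading=234, draw]
]
LT 45: heading 234 -> 279
BK 11.6: (-10.306,0.673) -> (-12.121,12.13) [heading=279, draw]
FD 12.3: (-12.121,12.13) -> (-10.197,-0.018) [heading=279, draw]
LT 30: heading 279 -> 309
BK 14.1: (-10.197,-0.018) -> (-19.07,10.939) [heading=309, draw]
Final: pos=(-19.07,10.939), heading=309, 14 segment(s) drawn

Answer: -19.07 10.939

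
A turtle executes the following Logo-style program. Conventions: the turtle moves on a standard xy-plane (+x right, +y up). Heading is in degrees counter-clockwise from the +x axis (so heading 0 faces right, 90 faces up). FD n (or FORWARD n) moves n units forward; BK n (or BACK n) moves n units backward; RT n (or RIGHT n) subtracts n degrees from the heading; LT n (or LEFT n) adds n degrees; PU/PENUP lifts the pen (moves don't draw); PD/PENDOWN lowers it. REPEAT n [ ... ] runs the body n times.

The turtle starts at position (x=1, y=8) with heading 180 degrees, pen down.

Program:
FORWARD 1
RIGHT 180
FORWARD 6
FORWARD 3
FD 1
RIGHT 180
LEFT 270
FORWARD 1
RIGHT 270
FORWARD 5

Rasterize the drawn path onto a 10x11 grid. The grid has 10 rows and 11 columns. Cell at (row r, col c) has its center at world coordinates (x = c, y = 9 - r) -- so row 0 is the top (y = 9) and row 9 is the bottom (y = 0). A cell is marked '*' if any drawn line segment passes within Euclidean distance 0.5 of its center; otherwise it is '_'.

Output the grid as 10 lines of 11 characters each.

Answer: _____******
***********
___________
___________
___________
___________
___________
___________
___________
___________

Derivation:
Segment 0: (1,8) -> (0,8)
Segment 1: (0,8) -> (6,8)
Segment 2: (6,8) -> (9,8)
Segment 3: (9,8) -> (10,8)
Segment 4: (10,8) -> (10,9)
Segment 5: (10,9) -> (5,9)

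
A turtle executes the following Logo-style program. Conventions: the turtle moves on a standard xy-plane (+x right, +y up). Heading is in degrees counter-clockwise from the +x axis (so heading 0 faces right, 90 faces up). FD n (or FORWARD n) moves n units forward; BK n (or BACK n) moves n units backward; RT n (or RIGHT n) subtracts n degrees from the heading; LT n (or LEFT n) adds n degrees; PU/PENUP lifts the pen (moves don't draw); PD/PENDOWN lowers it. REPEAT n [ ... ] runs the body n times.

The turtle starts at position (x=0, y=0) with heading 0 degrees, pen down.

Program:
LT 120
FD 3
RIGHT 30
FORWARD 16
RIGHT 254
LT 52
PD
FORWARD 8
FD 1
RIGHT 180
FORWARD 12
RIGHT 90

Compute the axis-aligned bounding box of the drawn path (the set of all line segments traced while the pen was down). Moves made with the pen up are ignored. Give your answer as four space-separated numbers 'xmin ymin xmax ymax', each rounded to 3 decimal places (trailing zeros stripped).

Executing turtle program step by step:
Start: pos=(0,0), heading=0, pen down
LT 120: heading 0 -> 120
FD 3: (0,0) -> (-1.5,2.598) [heading=120, draw]
RT 30: heading 120 -> 90
FD 16: (-1.5,2.598) -> (-1.5,18.598) [heading=90, draw]
RT 254: heading 90 -> 196
LT 52: heading 196 -> 248
PD: pen down
FD 8: (-1.5,18.598) -> (-4.497,11.181) [heading=248, draw]
FD 1: (-4.497,11.181) -> (-4.871,10.253) [heading=248, draw]
RT 180: heading 248 -> 68
FD 12: (-4.871,10.253) -> (-0.376,21.38) [heading=68, draw]
RT 90: heading 68 -> 338
Final: pos=(-0.376,21.38), heading=338, 5 segment(s) drawn

Segment endpoints: x in {-4.871, -4.497, -1.5, -1.5, -0.376, 0}, y in {0, 2.598, 10.253, 11.181, 18.598, 21.38}
xmin=-4.871, ymin=0, xmax=0, ymax=21.38

Answer: -4.871 0 0 21.38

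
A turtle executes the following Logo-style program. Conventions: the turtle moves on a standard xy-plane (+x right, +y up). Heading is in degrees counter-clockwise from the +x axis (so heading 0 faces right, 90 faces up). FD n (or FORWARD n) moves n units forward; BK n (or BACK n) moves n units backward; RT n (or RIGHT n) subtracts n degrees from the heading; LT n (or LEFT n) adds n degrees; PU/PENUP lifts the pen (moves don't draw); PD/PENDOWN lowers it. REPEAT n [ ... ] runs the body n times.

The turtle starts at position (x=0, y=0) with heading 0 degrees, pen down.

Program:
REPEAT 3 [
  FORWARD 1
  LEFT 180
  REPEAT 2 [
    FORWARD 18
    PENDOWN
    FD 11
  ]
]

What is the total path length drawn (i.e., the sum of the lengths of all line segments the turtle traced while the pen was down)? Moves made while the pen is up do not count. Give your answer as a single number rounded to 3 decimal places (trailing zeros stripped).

Executing turtle program step by step:
Start: pos=(0,0), heading=0, pen down
REPEAT 3 [
  -- iteration 1/3 --
  FD 1: (0,0) -> (1,0) [heading=0, draw]
  LT 180: heading 0 -> 180
  REPEAT 2 [
    -- iteration 1/2 --
    FD 18: (1,0) -> (-17,0) [heading=180, draw]
    PD: pen down
    FD 11: (-17,0) -> (-28,0) [heading=180, draw]
    -- iteration 2/2 --
    FD 18: (-28,0) -> (-46,0) [heading=180, draw]
    PD: pen down
    FD 11: (-46,0) -> (-57,0) [heading=180, draw]
  ]
  -- iteration 2/3 --
  FD 1: (-57,0) -> (-58,0) [heading=180, draw]
  LT 180: heading 180 -> 0
  REPEAT 2 [
    -- iteration 1/2 --
    FD 18: (-58,0) -> (-40,0) [heading=0, draw]
    PD: pen down
    FD 11: (-40,0) -> (-29,0) [heading=0, draw]
    -- iteration 2/2 --
    FD 18: (-29,0) -> (-11,0) [heading=0, draw]
    PD: pen down
    FD 11: (-11,0) -> (0,0) [heading=0, draw]
  ]
  -- iteration 3/3 --
  FD 1: (0,0) -> (1,0) [heading=0, draw]
  LT 180: heading 0 -> 180
  REPEAT 2 [
    -- iteration 1/2 --
    FD 18: (1,0) -> (-17,0) [heading=180, draw]
    PD: pen down
    FD 11: (-17,0) -> (-28,0) [heading=180, draw]
    -- iteration 2/2 --
    FD 18: (-28,0) -> (-46,0) [heading=180, draw]
    PD: pen down
    FD 11: (-46,0) -> (-57,0) [heading=180, draw]
  ]
]
Final: pos=(-57,0), heading=180, 15 segment(s) drawn

Segment lengths:
  seg 1: (0,0) -> (1,0), length = 1
  seg 2: (1,0) -> (-17,0), length = 18
  seg 3: (-17,0) -> (-28,0), length = 11
  seg 4: (-28,0) -> (-46,0), length = 18
  seg 5: (-46,0) -> (-57,0), length = 11
  seg 6: (-57,0) -> (-58,0), length = 1
  seg 7: (-58,0) -> (-40,0), length = 18
  seg 8: (-40,0) -> (-29,0), length = 11
  seg 9: (-29,0) -> (-11,0), length = 18
  seg 10: (-11,0) -> (0,0), length = 11
  seg 11: (0,0) -> (1,0), length = 1
  seg 12: (1,0) -> (-17,0), length = 18
  seg 13: (-17,0) -> (-28,0), length = 11
  seg 14: (-28,0) -> (-46,0), length = 18
  seg 15: (-46,0) -> (-57,0), length = 11
Total = 177

Answer: 177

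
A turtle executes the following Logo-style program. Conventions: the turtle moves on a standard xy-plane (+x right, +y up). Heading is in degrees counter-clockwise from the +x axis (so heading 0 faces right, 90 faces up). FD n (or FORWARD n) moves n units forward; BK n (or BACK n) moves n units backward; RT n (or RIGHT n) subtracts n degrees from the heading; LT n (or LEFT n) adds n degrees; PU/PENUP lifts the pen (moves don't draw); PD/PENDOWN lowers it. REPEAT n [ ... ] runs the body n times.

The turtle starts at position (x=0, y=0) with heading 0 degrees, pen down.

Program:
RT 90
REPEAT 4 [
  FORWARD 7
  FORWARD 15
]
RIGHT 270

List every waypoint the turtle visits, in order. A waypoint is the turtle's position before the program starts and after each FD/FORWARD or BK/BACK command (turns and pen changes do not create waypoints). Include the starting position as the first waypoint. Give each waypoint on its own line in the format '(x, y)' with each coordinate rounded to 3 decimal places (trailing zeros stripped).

Answer: (0, 0)
(0, -7)
(0, -22)
(0, -29)
(0, -44)
(0, -51)
(0, -66)
(0, -73)
(0, -88)

Derivation:
Executing turtle program step by step:
Start: pos=(0,0), heading=0, pen down
RT 90: heading 0 -> 270
REPEAT 4 [
  -- iteration 1/4 --
  FD 7: (0,0) -> (0,-7) [heading=270, draw]
  FD 15: (0,-7) -> (0,-22) [heading=270, draw]
  -- iteration 2/4 --
  FD 7: (0,-22) -> (0,-29) [heading=270, draw]
  FD 15: (0,-29) -> (0,-44) [heading=270, draw]
  -- iteration 3/4 --
  FD 7: (0,-44) -> (0,-51) [heading=270, draw]
  FD 15: (0,-51) -> (0,-66) [heading=270, draw]
  -- iteration 4/4 --
  FD 7: (0,-66) -> (0,-73) [heading=270, draw]
  FD 15: (0,-73) -> (0,-88) [heading=270, draw]
]
RT 270: heading 270 -> 0
Final: pos=(0,-88), heading=0, 8 segment(s) drawn
Waypoints (9 total):
(0, 0)
(0, -7)
(0, -22)
(0, -29)
(0, -44)
(0, -51)
(0, -66)
(0, -73)
(0, -88)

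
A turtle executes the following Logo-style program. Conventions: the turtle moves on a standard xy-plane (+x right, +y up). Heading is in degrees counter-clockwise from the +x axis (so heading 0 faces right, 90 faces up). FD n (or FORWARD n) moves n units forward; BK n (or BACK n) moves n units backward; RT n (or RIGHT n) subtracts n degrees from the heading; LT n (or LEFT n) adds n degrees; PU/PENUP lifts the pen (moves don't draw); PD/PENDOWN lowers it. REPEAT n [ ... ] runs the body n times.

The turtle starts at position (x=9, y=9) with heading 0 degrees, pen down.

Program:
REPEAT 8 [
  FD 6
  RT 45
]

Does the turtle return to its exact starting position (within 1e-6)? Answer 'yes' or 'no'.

Executing turtle program step by step:
Start: pos=(9,9), heading=0, pen down
REPEAT 8 [
  -- iteration 1/8 --
  FD 6: (9,9) -> (15,9) [heading=0, draw]
  RT 45: heading 0 -> 315
  -- iteration 2/8 --
  FD 6: (15,9) -> (19.243,4.757) [heading=315, draw]
  RT 45: heading 315 -> 270
  -- iteration 3/8 --
  FD 6: (19.243,4.757) -> (19.243,-1.243) [heading=270, draw]
  RT 45: heading 270 -> 225
  -- iteration 4/8 --
  FD 6: (19.243,-1.243) -> (15,-5.485) [heading=225, draw]
  RT 45: heading 225 -> 180
  -- iteration 5/8 --
  FD 6: (15,-5.485) -> (9,-5.485) [heading=180, draw]
  RT 45: heading 180 -> 135
  -- iteration 6/8 --
  FD 6: (9,-5.485) -> (4.757,-1.243) [heading=135, draw]
  RT 45: heading 135 -> 90
  -- iteration 7/8 --
  FD 6: (4.757,-1.243) -> (4.757,4.757) [heading=90, draw]
  RT 45: heading 90 -> 45
  -- iteration 8/8 --
  FD 6: (4.757,4.757) -> (9,9) [heading=45, draw]
  RT 45: heading 45 -> 0
]
Final: pos=(9,9), heading=0, 8 segment(s) drawn

Start position: (9, 9)
Final position: (9, 9)
Distance = 0; < 1e-6 -> CLOSED

Answer: yes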